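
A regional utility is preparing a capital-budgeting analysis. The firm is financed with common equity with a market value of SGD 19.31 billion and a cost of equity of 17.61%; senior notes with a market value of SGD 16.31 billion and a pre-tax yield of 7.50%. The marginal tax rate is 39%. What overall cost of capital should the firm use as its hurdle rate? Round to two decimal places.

Total capital V = 19.31 + 16.31 = 35.62.
Equity: weight = 19.31/35.62 = 0.5421; cost = 17.61%.
Senior notes: weight = 16.31/35.62 = 0.4579; after-tax cost = 7.5% × (1 − 39%) = 4.5750%.
WACC = 0.5421 × 17.6100% + 0.4579 × 4.5750% = 11.6414%.

11.64%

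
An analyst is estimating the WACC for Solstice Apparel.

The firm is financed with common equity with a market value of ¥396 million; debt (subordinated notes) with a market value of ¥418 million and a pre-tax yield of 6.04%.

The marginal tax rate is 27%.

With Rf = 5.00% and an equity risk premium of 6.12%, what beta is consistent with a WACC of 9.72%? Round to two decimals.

1.69

Total capital V = 396 + 418 = 814.
Equity weight = 396/814 = 0.4865.
Subordinated notes weight = 418/814 = 0.5135.
Debt contribution = 0.5135 × 6.04% × (1 − 27%) = 2.2642%.
Required equity contribution = 9.72% − 2.2642% = 7.4558%  ⇒  Re = 15.3258%.
CAPM: 15.3258% = 5.0% + β × 6.12%  ⇒  β = 1.6872.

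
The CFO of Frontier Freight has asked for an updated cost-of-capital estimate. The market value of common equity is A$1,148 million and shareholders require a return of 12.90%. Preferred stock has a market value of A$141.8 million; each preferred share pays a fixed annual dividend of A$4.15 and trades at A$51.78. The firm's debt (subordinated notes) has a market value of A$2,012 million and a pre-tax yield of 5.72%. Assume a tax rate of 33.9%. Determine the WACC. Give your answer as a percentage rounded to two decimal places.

Cost of preferred: Rp = 4.15 / 51.78 = 8.0147%.
Total capital V = 1148 + 141.8 + 2012 = 3301.8.
Equity: weight = 1148/3301.8 = 0.3477; cost = 12.9%.
Preferred: weight = 141.8/3301.8 = 0.0429; cost = 8.0147%.
Subordinated notes: weight = 2012/3301.8 = 0.6094; after-tax cost = 5.72% × (1 − 33.9%) = 3.7809%.
WACC = 0.3477 × 12.9000% + 0.0429 × 8.0147% + 0.6094 × 3.7809% = 7.1334%.

7.13%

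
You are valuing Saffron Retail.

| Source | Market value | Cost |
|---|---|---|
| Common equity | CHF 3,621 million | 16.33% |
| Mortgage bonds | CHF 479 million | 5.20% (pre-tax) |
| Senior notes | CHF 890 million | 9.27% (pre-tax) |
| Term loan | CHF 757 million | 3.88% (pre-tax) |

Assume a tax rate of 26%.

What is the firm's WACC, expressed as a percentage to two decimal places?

Total capital V = 3621 + 479 + 890 + 757 = 5747.
Equity: weight = 3621/5747 = 0.6301; cost = 16.33%.
Mortgage bonds: weight = 479/5747 = 0.0833; after-tax cost = 5.2% × (1 − 26%) = 3.8480%.
Senior notes: weight = 890/5747 = 0.1549; after-tax cost = 9.27% × (1 − 26%) = 6.8598%.
Term loan: weight = 757/5747 = 0.1317; after-tax cost = 3.88% × (1 − 26%) = 2.8712%.
WACC = 0.6301 × 16.3300% + 0.0833 × 3.8480% + 0.1549 × 6.8598% + 0.1317 × 2.8712% = 12.0503%.

12.05%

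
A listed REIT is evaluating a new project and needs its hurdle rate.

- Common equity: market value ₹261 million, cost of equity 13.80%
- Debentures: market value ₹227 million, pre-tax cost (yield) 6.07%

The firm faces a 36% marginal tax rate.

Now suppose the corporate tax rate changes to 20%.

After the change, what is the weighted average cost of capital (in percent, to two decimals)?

After the change:
Total capital V = 261 + 227 = 488.
Equity: weight = 261/488 = 0.5348; cost = 13.8%.
Debentures: weight = 227/488 = 0.4652; after-tax cost = 6.07% × (1 − 20%) = 4.8560%.
WACC = 0.5348 × 13.8000% + 0.4652 × 4.8560% = 9.6396%.

9.64%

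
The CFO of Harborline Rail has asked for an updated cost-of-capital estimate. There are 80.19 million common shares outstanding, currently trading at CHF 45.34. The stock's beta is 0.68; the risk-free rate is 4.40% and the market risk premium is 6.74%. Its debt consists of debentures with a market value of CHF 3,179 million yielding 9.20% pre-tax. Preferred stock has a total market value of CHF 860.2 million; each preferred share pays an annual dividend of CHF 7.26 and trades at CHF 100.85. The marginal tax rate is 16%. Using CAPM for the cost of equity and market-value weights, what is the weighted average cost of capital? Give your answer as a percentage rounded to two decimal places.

8.26%

Cost of equity via CAPM: Re = 4.4% + 0.68 × 6.74% = 8.9832%.
Cost of preferred: Rp = 7.26 / 100.85 = 7.1988%.
Market value of equity E = 45.34 × 80.19m = 3635.8146m.
Total capital V = 3635.8146 + 860.2 + 3179 = 7675.0146.
Equity: weight = 3635.8146/7675.0146 = 0.4737; cost = 8.9832%.
Preferred: weight = 860.2/7675.0146 = 0.1121; cost = 7.1988%.
Debentures: weight = 3179/7675.0146 = 0.4142; after-tax cost = 9.2% × (1 − 16%) = 7.7280%.
WACC = 0.4737 × 8.9832% + 0.1121 × 7.1988% + 0.4142 × 7.7280% = 8.2633%.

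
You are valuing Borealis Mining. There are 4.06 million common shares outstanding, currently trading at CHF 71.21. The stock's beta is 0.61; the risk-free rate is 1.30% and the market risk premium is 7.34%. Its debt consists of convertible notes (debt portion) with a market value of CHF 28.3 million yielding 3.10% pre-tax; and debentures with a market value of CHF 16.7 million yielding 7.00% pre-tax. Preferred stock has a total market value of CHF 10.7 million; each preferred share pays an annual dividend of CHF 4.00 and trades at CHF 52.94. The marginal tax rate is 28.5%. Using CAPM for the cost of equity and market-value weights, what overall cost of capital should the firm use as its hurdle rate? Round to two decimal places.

5.50%

Cost of equity via CAPM: Re = 1.3% + 0.61 × 7.34% = 5.7774%.
Cost of preferred: Rp = 4.0 / 52.94 = 7.5557%.
Market value of equity E = 71.21 × 4.06m = 289.1126m.
Total capital V = 289.1126 + 10.7 + 28.3 + 16.7 = 344.8126.
Equity: weight = 289.1126/344.8126 = 0.8385; cost = 5.7774%.
Preferred: weight = 10.7/344.8126 = 0.0310; cost = 7.5557%.
Convertible notes (debt portion): weight = 28.3/344.8126 = 0.0821; after-tax cost = 3.1% × (1 − 28.5%) = 2.2165%.
Debentures: weight = 16.7/344.8126 = 0.0484; after-tax cost = 7% × (1 − 28.5%) = 5.0050%.
WACC = 0.8385 × 5.7774% + 0.0310 × 7.5557% + 0.0821 × 2.2165% + 0.0484 × 5.0050% = 5.5029%.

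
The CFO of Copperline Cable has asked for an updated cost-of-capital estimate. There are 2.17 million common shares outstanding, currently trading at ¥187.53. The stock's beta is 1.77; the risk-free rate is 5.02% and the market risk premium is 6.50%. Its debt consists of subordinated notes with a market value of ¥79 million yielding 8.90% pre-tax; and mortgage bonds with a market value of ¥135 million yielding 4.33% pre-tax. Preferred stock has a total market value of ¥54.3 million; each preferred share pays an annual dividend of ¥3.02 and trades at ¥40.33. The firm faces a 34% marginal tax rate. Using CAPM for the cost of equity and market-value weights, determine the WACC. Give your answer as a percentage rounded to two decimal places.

11.82%

Cost of equity via CAPM: Re = 5.02% + 1.77 × 6.5% = 16.5250%.
Cost of preferred: Rp = 3.02 / 40.33 = 7.4882%.
Market value of equity E = 187.53 × 2.17m = 406.9401m.
Total capital V = 406.9401 + 54.3 + 79 + 135 = 675.2401.
Equity: weight = 406.9401/675.2401 = 0.6027; cost = 16.525%.
Preferred: weight = 54.3/675.2401 = 0.0804; cost = 7.4882%.
Subordinated notes: weight = 79/675.2401 = 0.1170; after-tax cost = 8.9% × (1 − 34%) = 5.8740%.
Mortgage bonds: weight = 135/675.2401 = 0.1999; after-tax cost = 4.33% × (1 − 34%) = 2.8578%.
WACC = 0.6027 × 16.5250% + 0.0804 × 7.4882% + 0.1170 × 5.8740% + 0.1999 × 2.8578% = 11.8197%.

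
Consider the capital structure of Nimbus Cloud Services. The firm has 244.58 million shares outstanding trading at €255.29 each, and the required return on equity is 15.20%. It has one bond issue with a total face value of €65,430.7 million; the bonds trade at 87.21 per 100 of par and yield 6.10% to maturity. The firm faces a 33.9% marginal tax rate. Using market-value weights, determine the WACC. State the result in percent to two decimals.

Market value of equity E = 255.29 × 244.58m = 62438.8282m. Market value of debt D = 65430.7m × 87.21/100 = 57062.11347m.
Total capital V = 62438.8282 + 57062.11347 = 119500.94167.
Equity: weight = 62438.8282/119500.94167 = 0.5225; cost = 15.2%.
Bonds outstanding: weight = 57062.11347/119500.94167 = 0.4775; after-tax cost = 6.1% × (1 − 33.9%) = 4.0321%.
WACC = 0.5225 × 15.2000% + 0.4775 × 4.0321% = 9.8673%.

9.87%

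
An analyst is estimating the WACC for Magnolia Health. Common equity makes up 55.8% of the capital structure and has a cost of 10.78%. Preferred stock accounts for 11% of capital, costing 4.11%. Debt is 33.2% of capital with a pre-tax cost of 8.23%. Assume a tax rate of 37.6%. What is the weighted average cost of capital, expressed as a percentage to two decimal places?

After-tax cost of debt = 8.23% × (1 − 37.6%) = 5.1355%.
WACC = 0.558 × 10.7800% + 0.110 × 4.1100% + 0.332 × 5.1355% = 8.1723%.

8.17%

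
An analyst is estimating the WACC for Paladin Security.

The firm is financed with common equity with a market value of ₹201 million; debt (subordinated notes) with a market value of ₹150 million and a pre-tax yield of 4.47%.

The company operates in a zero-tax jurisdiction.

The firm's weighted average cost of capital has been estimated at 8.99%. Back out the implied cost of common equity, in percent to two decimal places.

Total capital V = 201 + 150 = 351.
Equity weight = 201/351 = 0.5726.
Subordinated notes weight = 150/351 = 0.4274.
Debt contribution = 0.4274 × 4.47% × (1 − 0%) = 1.9103%.
Required equity contribution = 8.99% − 1.9103% = 7.0797%.
Re = 7.0797% / 0.5726 = 12.3631%.

12.36%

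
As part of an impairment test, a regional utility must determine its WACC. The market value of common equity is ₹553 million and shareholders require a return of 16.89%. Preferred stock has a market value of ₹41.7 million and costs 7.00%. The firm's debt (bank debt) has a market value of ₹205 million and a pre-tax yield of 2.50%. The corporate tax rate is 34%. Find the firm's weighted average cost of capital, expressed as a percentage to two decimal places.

Total capital V = 553 + 41.7 + 205 = 799.7.
Equity: weight = 553/799.7 = 0.6915; cost = 16.89%.
Preferred: weight = 41.7/799.7 = 0.0521; cost = 7%.
Bank debt: weight = 205/799.7 = 0.2563; after-tax cost = 2.5% × (1 − 34%) = 1.6500%.
WACC = 0.6915 × 16.8900% + 0.0521 × 7.0000% + 0.2563 × 1.6500% = 12.4676%.

12.47%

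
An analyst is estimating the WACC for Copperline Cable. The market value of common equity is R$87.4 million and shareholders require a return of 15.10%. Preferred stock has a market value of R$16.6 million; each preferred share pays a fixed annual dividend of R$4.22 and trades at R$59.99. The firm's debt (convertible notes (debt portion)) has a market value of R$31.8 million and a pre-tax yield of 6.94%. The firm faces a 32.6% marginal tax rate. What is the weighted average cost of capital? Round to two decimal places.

Cost of preferred: Rp = 4.22 / 59.99 = 7.0345%.
Total capital V = 87.4 + 16.6 + 31.8 = 135.8.
Equity: weight = 87.4/135.8 = 0.6436; cost = 15.1%.
Preferred: weight = 16.6/135.8 = 0.1222; cost = 7.0345%.
Convertible notes (debt portion): weight = 31.8/135.8 = 0.2342; after-tax cost = 6.94% × (1 − 32.6%) = 4.6776%.
WACC = 0.6436 × 15.1000% + 0.1222 × 7.0345% + 0.2342 × 4.6776% = 11.6735%.

11.67%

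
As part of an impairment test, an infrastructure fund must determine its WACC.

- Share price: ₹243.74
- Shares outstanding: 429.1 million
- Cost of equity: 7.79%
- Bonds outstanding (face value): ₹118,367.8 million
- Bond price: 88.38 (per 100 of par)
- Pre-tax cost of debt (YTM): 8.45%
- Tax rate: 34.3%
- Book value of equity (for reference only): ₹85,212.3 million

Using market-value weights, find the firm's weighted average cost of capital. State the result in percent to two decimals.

6.67%

Market value of equity E = 243.74 × 429.1m = 104588.834m. Market value of debt D = 118367.8m × 88.38/100 = 104613.46164m.
Total capital V = 104588.834 + 104613.46164 = 209202.29564.
Equity: weight = 104588.834/209202.29564 = 0.4999; cost = 7.79%.
Bonds outstanding: weight = 104613.46164/209202.29564 = 0.5001; after-tax cost = 8.45% × (1 − 34.3%) = 5.5516%.
WACC = 0.4999 × 7.7900% + 0.5001 × 5.5516% = 6.6707%.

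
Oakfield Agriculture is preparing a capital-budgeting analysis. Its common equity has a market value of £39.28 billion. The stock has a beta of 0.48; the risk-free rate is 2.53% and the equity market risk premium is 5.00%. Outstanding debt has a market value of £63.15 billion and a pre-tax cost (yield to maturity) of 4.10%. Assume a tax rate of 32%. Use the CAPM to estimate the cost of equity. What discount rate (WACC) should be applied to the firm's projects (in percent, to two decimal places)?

Cost of equity via CAPM: Re = 2.53% + 0.48 × 5.0% = 4.9300%.
Total capital V = 39.28 + 63.15 = 102.43.
Equity: weight = 39.28/102.43 = 0.3835; cost = 4.93%.
Debt: weight = 63.15/102.43 = 0.6165; after-tax cost = 4.1% × (1 − 32%) = 2.7880%.
WACC = 0.3835 × 4.9300% + 0.6165 × 2.7880% = 3.6094%.

3.61%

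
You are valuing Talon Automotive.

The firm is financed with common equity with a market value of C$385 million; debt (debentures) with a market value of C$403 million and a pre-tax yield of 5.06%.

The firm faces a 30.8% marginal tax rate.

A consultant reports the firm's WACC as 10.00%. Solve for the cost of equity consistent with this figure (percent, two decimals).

16.80%

Total capital V = 385 + 403 = 788.
Equity weight = 385/788 = 0.4886.
Debentures weight = 403/788 = 0.5114.
Debt contribution = 0.5114 × 5.06% × (1 − 30.8%) = 1.7908%.
Required equity contribution = 10.0% − 1.7908% = 8.2092%.
Re = 8.2092% / 0.4886 = 16.8023%.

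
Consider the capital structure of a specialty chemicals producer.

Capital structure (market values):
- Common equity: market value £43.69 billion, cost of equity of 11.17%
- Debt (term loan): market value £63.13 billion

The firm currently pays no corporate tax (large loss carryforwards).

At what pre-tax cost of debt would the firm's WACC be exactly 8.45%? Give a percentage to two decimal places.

6.57%

Total capital V = 43.69 + 63.13 = 106.82.
Equity weight = 43.69/106.82 = 0.4090.
Term loan weight = 63.13/106.82 = 0.5910.
Equity contribution = 0.4090 × 11.17% = 4.5686%.
Remaining for debt = 8.45% − 4.5686% = 3.8814%.
Rd × (1 − 0%) × 0.5910 = 3.8814%  ⇒  Rd = 6.5676%.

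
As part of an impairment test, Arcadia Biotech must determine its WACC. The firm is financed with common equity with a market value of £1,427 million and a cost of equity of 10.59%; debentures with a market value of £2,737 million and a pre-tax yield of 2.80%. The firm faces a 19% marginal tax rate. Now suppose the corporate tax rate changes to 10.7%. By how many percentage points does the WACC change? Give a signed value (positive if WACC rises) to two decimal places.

Current WACC:
Total capital V = 1427 + 2737 = 4164.
Equity: weight = 1427/4164 = 0.3427; cost = 10.59%.
Debentures: weight = 2737/4164 = 0.6573; after-tax cost = 2.8% × (1 − 19%) = 2.2680%.
WACC = 0.3427 × 10.5900% + 0.6573 × 2.2680% = 5.1199%.
After the change:
Total capital V = 1427 + 2737 = 4164.
Equity: weight = 1427/4164 = 0.3427; cost = 10.59%.
Debentures: weight = 2737/4164 = 0.6573; after-tax cost = 2.8% × (1 − 10.7%) = 2.5004%.
WACC = 0.3427 × 10.5900% + 0.6573 × 2.5004% = 5.2727%.
Change in WACC = 5.2727% − 5.1199% = 0.1528 pp.

+0.15 pp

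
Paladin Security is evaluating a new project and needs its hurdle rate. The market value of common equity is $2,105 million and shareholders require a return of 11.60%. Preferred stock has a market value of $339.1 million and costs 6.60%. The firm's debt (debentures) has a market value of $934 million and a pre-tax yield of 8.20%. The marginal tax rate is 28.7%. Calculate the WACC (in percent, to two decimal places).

9.51%

Total capital V = 2105 + 339.1 + 934 = 3378.1.
Equity: weight = 2105/3378.1 = 0.6231; cost = 11.6%.
Preferred: weight = 339.1/3378.1 = 0.1004; cost = 6.6%.
Debentures: weight = 934/3378.1 = 0.2765; after-tax cost = 8.2% × (1 − 28.7%) = 5.8466%.
WACC = 0.6231 × 11.6000% + 0.1004 × 6.6000% + 0.2765 × 5.8466% = 9.5074%.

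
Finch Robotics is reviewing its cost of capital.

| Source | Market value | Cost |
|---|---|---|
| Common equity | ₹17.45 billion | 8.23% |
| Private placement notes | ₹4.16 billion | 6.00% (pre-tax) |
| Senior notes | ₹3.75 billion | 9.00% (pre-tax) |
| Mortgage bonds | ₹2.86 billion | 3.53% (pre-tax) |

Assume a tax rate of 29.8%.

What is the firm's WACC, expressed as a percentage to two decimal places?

Total capital V = 17.45 + 4.16 + 3.75 + 2.86 = 28.22.
Equity: weight = 17.45/28.22 = 0.6184; cost = 8.23%.
Private placement notes: weight = 4.16/28.22 = 0.1474; after-tax cost = 6% × (1 − 29.8%) = 4.2120%.
Senior notes: weight = 3.75/28.22 = 0.1329; after-tax cost = 9% × (1 − 29.8%) = 6.3180%.
Mortgage bonds: weight = 2.86/28.22 = 0.1013; after-tax cost = 3.53% × (1 − 29.8%) = 2.4781%.
WACC = 0.6184 × 8.2300% + 0.1474 × 4.2120% + 0.1329 × 6.3180% + 0.1013 × 2.4781% = 6.8007%.

6.80%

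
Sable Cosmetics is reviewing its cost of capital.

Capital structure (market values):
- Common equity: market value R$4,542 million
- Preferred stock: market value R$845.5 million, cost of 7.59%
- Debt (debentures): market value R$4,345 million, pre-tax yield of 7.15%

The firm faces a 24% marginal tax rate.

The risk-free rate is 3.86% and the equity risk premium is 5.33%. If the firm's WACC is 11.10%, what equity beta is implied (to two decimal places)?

2.50

Total capital V = 4542 + 845.5 + 4345 = 9732.5.
Equity weight = 4542/9732.5 = 0.4667.
Preferred weight = 845.5/9732.5 = 0.0869.
Debentures weight = 4345/9732.5 = 0.4464.
Debt contribution = 0.4464 × 7.15% × (1 − 24%) = 2.4260%.
Preferred contribution = 0.0869 × 7.59% = 0.6594%.
Required equity contribution = 11.1% − 3.0853% = 8.0147%  ⇒  Re = 17.1736%.
CAPM: 17.1736% = 3.86% + β × 5.33%  ⇒  β = 2.4979.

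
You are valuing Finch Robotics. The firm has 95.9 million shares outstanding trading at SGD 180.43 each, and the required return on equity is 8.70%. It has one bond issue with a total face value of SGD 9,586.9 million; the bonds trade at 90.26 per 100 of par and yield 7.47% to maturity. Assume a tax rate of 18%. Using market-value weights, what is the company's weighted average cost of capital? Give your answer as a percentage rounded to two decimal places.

7.84%

Market value of equity E = 180.43 × 95.9m = 17303.237m. Market value of debt D = 9586.9m × 90.26/100 = 8653.13594m.
Total capital V = 17303.237 + 8653.13594 = 25956.37294.
Equity: weight = 17303.237/25956.37294 = 0.6666; cost = 8.7%.
Bonds outstanding: weight = 8653.13594/25956.37294 = 0.3334; after-tax cost = 7.47% × (1 − 18%) = 6.1254%.
WACC = 0.6666 × 8.7000% + 0.3334 × 6.1254% = 7.8417%.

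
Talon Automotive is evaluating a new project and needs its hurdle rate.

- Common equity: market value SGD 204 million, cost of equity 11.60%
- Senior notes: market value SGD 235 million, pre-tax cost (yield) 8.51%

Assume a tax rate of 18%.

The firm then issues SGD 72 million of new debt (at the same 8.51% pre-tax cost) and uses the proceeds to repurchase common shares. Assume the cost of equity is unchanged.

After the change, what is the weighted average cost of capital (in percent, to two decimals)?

After the change:
Total capital V = 132 + 307 = 439.
Equity: weight = 132/439 = 0.3007; cost = 11.6%.
Senior notes: weight = 307/439 = 0.6993; after-tax cost = 8.51% × (1 − 18%) = 6.9782%.
WACC = 0.3007 × 11.6000% + 0.6993 × 6.9782% = 8.3679%.

8.37%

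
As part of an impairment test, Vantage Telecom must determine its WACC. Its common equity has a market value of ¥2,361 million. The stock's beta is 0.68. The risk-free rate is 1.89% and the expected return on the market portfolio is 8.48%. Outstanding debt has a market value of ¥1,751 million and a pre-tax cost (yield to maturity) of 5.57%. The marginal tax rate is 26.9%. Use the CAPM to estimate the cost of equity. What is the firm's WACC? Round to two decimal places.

5.39%

Market risk premium = 8.48% − 1.89% = 6.59%.
Cost of equity via CAPM: Re = 1.89% + 0.68 × 6.59% = 6.3712%.
Total capital V = 2361 + 1751 = 4112.
Equity: weight = 2361/4112 = 0.5742; cost = 6.3712%.
Debt: weight = 1751/4112 = 0.4258; after-tax cost = 5.57% × (1 − 26.9%) = 4.0717%.
WACC = 0.5742 × 6.3712% + 0.4258 × 4.0717% = 5.3920%.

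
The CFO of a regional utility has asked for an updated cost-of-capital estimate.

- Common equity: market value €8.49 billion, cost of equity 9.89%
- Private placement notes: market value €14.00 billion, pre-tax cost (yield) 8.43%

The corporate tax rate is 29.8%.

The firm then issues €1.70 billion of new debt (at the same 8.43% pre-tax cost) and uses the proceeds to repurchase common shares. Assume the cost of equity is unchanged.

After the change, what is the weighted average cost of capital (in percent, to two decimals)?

7.12%

After the change:
Total capital V = 6.79 + 15.7 = 22.49.
Equity: weight = 6.79/22.49 = 0.3019; cost = 9.89%.
Private placement notes: weight = 15.7/22.49 = 0.6981; after-tax cost = 8.43% × (1 − 29.8%) = 5.9179%.
WACC = 0.3019 × 9.8900% + 0.6981 × 5.9179% = 7.1171%.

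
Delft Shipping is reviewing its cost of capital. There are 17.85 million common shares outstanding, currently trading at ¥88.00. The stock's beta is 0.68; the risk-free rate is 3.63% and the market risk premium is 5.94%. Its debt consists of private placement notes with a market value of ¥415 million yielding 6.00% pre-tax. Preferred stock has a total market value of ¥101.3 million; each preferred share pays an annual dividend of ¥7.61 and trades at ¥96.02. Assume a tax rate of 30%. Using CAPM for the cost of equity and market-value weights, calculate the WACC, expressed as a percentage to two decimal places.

Cost of equity via CAPM: Re = 3.63% + 0.68 × 5.94% = 7.6692%.
Cost of preferred: Rp = 7.61 / 96.02 = 7.9254%.
Market value of equity E = 88.0 × 17.85m = 1570.8m.
Total capital V = 1570.8 + 101.3 + 415 = 2087.1.
Equity: weight = 1570.8/2087.1 = 0.7526; cost = 7.6692%.
Preferred: weight = 101.3/2087.1 = 0.0485; cost = 7.9254%.
Private placement notes: weight = 415/2087.1 = 0.1988; after-tax cost = 6% × (1 − 30%) = 4.2000%.
WACC = 0.7526 × 7.6692% + 0.0485 × 7.9254% + 0.1988 × 4.2000% = 6.9918%.

6.99%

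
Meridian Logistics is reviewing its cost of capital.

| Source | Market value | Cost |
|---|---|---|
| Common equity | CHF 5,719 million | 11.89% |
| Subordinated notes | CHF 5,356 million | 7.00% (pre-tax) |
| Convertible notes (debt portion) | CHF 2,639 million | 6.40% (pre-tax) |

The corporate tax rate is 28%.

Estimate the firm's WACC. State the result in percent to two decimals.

Total capital V = 5719 + 5356 + 2639 = 13714.
Equity: weight = 5719/13714 = 0.4170; cost = 11.89%.
Subordinated notes: weight = 5356/13714 = 0.3905; after-tax cost = 7% × (1 − 28%) = 5.0400%.
Convertible notes (debt portion): weight = 2639/13714 = 0.1924; after-tax cost = 6.4% × (1 − 28%) = 4.6080%.
WACC = 0.4170 × 11.8900% + 0.3905 × 5.0400% + 0.1924 × 4.6080% = 7.8135%.

7.81%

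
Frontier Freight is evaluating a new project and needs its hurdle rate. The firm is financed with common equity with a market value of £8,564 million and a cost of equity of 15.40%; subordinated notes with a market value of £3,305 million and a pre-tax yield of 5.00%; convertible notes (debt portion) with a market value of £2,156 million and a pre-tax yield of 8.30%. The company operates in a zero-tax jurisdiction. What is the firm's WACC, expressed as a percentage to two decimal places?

Total capital V = 8564 + 3305 + 2156 = 14025.
Equity: weight = 8564/14025 = 0.6106; cost = 15.4%.
Subordinated notes: weight = 3305/14025 = 0.2357; after-tax cost = 5% × (1 − 0%) = 5.0000%.
Convertible notes (debt portion): weight = 2156/14025 = 0.1537; after-tax cost = 8.3% × (1 − 0%) = 8.3000%.
WACC = 0.6106 × 15.4000% + 0.2357 × 5.0000% + 0.1537 × 8.3000% = 11.8578%.

11.86%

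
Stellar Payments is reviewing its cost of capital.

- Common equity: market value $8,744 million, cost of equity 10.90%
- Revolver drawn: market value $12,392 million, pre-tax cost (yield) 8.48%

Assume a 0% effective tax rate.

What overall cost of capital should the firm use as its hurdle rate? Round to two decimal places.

Total capital V = 8744 + 12392 = 21136.
Equity: weight = 8744/21136 = 0.4137; cost = 10.9%.
Revolver drawn: weight = 12392/21136 = 0.5863; after-tax cost = 8.48% × (1 − 0%) = 8.4800%.
WACC = 0.4137 × 10.9000% + 0.5863 × 8.4800% = 9.4812%.

9.48%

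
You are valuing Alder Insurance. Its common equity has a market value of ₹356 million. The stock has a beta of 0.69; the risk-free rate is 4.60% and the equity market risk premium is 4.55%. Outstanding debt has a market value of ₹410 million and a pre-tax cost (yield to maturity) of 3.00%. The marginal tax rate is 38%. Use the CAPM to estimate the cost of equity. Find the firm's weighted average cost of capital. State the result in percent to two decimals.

Cost of equity via CAPM: Re = 4.6% + 0.69 × 4.55% = 7.7395%.
Total capital V = 356 + 410 = 766.
Equity: weight = 356/766 = 0.4648; cost = 7.7395%.
Debt: weight = 410/766 = 0.5352; after-tax cost = 3% × (1 − 38%) = 1.8600%.
WACC = 0.4648 × 7.7395% + 0.5352 × 1.8600% = 4.5925%.

4.59%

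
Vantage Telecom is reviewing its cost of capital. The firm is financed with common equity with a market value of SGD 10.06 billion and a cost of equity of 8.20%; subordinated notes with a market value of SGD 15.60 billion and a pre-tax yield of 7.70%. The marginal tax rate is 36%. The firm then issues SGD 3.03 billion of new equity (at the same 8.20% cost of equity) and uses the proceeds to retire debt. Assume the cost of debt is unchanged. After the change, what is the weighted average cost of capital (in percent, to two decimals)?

6.60%

After the change:
Total capital V = 13.09 + 12.57 = 25.66.
Equity: weight = 13.09/25.66 = 0.5101; cost = 8.2%.
Subordinated notes: weight = 12.57/25.66 = 0.4899; after-tax cost = 7.7% × (1 − 36%) = 4.9280%.
WACC = 0.5101 × 8.2000% + 0.4899 × 4.9280% = 6.5972%.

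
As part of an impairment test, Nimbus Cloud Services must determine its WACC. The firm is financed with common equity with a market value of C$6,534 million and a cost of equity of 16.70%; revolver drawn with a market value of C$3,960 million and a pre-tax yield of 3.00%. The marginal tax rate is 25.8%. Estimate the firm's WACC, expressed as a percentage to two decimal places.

Total capital V = 6534 + 3960 = 10494.
Equity: weight = 6534/10494 = 0.6226; cost = 16.7%.
Revolver drawn: weight = 3960/10494 = 0.3774; after-tax cost = 3% × (1 − 25.8%) = 2.2260%.
WACC = 0.6226 × 16.7000% + 0.3774 × 2.2260% = 11.2381%.

11.24%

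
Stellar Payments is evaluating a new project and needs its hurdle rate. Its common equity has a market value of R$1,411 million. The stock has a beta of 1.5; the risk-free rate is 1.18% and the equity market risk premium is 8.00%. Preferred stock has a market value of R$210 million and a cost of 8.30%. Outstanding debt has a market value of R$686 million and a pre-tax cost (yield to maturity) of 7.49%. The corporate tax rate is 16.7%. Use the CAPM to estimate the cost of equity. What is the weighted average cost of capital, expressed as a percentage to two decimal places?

Cost of equity via CAPM: Re = 1.18% + 1.5 × 8.0% = 13.1800%.
Total capital V = 1411 + 210 + 686 = 2307.
Equity: weight = 1411/2307 = 0.6116; cost = 13.18%.
Preferred: weight = 210/2307 = 0.0910; cost = 8.3%.
Debt: weight = 686/2307 = 0.2974; after-tax cost = 7.49% × (1 − 16.7%) = 6.2392%.
WACC = 0.6116 × 13.1800% + 0.0910 × 8.3000% + 0.2974 × 6.2392% = 10.6719%.

10.67%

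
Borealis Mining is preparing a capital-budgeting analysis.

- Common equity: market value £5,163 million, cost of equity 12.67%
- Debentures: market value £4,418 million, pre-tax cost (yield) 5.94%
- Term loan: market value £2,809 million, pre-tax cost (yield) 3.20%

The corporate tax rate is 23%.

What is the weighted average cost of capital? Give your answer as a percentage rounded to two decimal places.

Total capital V = 5163 + 4418 + 2809 = 12390.
Equity: weight = 5163/12390 = 0.4167; cost = 12.67%.
Debentures: weight = 4418/12390 = 0.3566; after-tax cost = 5.94% × (1 − 23%) = 4.5738%.
Term loan: weight = 2809/12390 = 0.2267; after-tax cost = 3.2% × (1 − 23%) = 2.4640%.
WACC = 0.4167 × 12.6700% + 0.3566 × 4.5738% + 0.2267 × 2.4640% = 7.4692%.

7.47%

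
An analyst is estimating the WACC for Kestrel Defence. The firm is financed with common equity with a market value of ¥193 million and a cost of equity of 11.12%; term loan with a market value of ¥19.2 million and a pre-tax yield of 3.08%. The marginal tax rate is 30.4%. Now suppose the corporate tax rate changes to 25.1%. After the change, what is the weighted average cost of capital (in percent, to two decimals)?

10.32%

After the change:
Total capital V = 193 + 19.2 = 212.2.
Equity: weight = 193/212.2 = 0.9095; cost = 11.12%.
Term loan: weight = 19.2/212.2 = 0.0905; after-tax cost = 3.08% × (1 − 25.1%) = 2.3069%.
WACC = 0.9095 × 11.1200% + 0.0905 × 2.3069% = 10.3226%.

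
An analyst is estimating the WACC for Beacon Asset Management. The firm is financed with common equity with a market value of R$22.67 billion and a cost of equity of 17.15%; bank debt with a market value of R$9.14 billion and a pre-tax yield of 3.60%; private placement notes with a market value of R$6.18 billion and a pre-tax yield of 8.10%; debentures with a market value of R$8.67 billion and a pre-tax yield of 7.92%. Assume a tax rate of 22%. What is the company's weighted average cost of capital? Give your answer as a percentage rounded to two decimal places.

Total capital V = 22.67 + 9.14 + 6.18 + 8.67 = 46.66.
Equity: weight = 22.67/46.66 = 0.4859; cost = 17.15%.
Bank debt: weight = 9.14/46.66 = 0.1959; after-tax cost = 3.6% × (1 − 22%) = 2.8080%.
Private placement notes: weight = 6.18/46.66 = 0.1324; after-tax cost = 8.1% × (1 − 22%) = 6.3180%.
Debentures: weight = 8.67/46.66 = 0.1858; after-tax cost = 7.92% × (1 − 22%) = 6.1776%.
WACC = 0.4859 × 17.1500% + 0.1959 × 2.8080% + 0.1324 × 6.3180% + 0.1858 × 6.1776% = 10.8671%.

10.87%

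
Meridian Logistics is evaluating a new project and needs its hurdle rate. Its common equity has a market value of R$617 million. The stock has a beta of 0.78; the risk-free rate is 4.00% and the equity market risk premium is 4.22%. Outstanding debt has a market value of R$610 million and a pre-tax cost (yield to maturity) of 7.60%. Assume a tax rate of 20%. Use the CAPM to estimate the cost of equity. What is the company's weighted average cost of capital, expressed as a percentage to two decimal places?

Cost of equity via CAPM: Re = 4.0% + 0.78 × 4.22% = 7.2916%.
Total capital V = 617 + 610 = 1227.
Equity: weight = 617/1227 = 0.5029; cost = 7.2916%.
Debt: weight = 610/1227 = 0.4971; after-tax cost = 7.6% × (1 − 20%) = 6.0800%.
WACC = 0.5029 × 7.2916% + 0.4971 × 6.0800% = 6.6893%.

6.69%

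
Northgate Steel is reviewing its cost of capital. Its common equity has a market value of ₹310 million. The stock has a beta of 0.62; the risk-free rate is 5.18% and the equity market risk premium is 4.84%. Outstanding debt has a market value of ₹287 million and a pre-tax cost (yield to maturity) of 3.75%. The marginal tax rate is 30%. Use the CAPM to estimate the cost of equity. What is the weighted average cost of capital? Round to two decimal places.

5.51%

Cost of equity via CAPM: Re = 5.18% + 0.62 × 4.84% = 8.1808%.
Total capital V = 310 + 287 = 597.
Equity: weight = 310/597 = 0.5193; cost = 8.1808%.
Debt: weight = 287/597 = 0.4807; after-tax cost = 3.75% × (1 − 30%) = 2.6250%.
WACC = 0.5193 × 8.1808% + 0.4807 × 2.6250% = 5.5099%.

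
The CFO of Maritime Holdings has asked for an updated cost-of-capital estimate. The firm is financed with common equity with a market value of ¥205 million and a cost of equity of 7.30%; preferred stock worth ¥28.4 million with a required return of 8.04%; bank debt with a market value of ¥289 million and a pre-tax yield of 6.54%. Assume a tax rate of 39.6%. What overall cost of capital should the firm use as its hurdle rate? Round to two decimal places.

5.49%

Total capital V = 205 + 28.4 + 289 = 522.4.
Equity: weight = 205/522.4 = 0.3924; cost = 7.3%.
Preferred: weight = 28.4/522.4 = 0.0544; cost = 8.04%.
Bank debt: weight = 289/522.4 = 0.5532; after-tax cost = 6.54% × (1 − 39.6%) = 3.9502%.
WACC = 0.3924 × 7.3000% + 0.0544 × 8.0400% + 0.5532 × 3.9502% = 5.4870%.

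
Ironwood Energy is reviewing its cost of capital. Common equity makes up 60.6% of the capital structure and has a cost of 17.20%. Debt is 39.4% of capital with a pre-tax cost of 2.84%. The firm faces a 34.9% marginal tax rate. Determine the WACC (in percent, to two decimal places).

11.15%

After-tax cost of debt = 2.84% × (1 − 34.9%) = 1.8488%.
WACC = 0.606 × 17.2000% + 0.394 × 1.8488% = 11.1516%.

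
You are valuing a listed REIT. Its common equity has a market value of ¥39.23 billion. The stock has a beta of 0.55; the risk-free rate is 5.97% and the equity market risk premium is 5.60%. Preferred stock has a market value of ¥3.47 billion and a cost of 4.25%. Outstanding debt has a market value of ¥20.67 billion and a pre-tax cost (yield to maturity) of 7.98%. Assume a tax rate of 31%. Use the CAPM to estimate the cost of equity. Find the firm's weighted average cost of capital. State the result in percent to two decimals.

Cost of equity via CAPM: Re = 5.97% + 0.55 × 5.6% = 9.0500%.
Total capital V = 39.23 + 3.47 + 20.67 = 63.37.
Equity: weight = 39.23/63.37 = 0.6191; cost = 9.05%.
Preferred: weight = 3.47/63.37 = 0.0548; cost = 4.25%.
Debt: weight = 20.67/63.37 = 0.3262; after-tax cost = 7.98% × (1 − 31%) = 5.5062%.
WACC = 0.6191 × 9.0500% + 0.0548 × 4.2500% + 0.3262 × 5.5062% = 7.6312%.

7.63%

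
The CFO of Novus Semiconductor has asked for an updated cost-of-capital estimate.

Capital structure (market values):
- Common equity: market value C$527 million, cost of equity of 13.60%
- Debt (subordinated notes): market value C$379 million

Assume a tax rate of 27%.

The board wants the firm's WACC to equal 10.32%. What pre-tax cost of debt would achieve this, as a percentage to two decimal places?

Total capital V = 527 + 379 = 906.
Equity weight = 527/906 = 0.5817.
Subordinated notes weight = 379/906 = 0.4183.
Equity contribution = 0.5817 × 13.6% = 7.9108%.
Remaining for debt = 10.32% − 7.9108% = 2.4092%.
Rd × (1 − 27%) × 0.4183 = 2.4092%  ⇒  Rd = 7.8893%.

7.89%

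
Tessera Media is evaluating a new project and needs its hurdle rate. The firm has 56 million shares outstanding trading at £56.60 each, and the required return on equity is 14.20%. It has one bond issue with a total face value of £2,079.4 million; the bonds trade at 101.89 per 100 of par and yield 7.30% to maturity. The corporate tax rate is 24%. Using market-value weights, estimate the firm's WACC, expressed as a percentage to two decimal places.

Market value of equity E = 56.6 × 56m = 3169.6m. Market value of debt D = 2079.4m × 101.89/100 = 2118.70066m.
Total capital V = 3169.6 + 2118.70066 = 5288.30066.
Equity: weight = 3169.6/5288.30066 = 0.5994; cost = 14.2%.
Bonds outstanding: weight = 2118.70066/5288.30066 = 0.4006; after-tax cost = 7.3% × (1 − 24%) = 5.5480%.
WACC = 0.5994 × 14.2000% + 0.4006 × 5.5480% = 10.7337%.

10.73%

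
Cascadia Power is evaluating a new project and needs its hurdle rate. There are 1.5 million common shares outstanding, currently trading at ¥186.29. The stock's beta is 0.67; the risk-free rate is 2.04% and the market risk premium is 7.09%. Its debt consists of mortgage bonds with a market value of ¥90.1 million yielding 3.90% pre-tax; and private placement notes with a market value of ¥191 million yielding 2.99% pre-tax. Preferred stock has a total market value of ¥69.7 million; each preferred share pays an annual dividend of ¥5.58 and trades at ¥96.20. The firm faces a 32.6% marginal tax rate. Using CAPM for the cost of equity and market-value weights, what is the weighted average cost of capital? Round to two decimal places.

4.64%

Cost of equity via CAPM: Re = 2.04% + 0.67 × 7.09% = 6.7903%.
Cost of preferred: Rp = 5.58 / 96.2 = 5.8004%.
Market value of equity E = 186.29 × 1.5m = 279.435m.
Total capital V = 279.435 + 69.7 + 90.1 + 191 = 630.235.
Equity: weight = 279.435/630.235 = 0.4434; cost = 6.7903%.
Preferred: weight = 69.7/630.235 = 0.1106; cost = 5.8004%.
Mortgage bonds: weight = 90.1/630.235 = 0.1430; after-tax cost = 3.9% × (1 − 32.6%) = 2.6286%.
Private placement notes: weight = 191/630.235 = 0.3031; after-tax cost = 2.99% × (1 − 32.6%) = 2.0153%.
WACC = 0.4434 × 6.7903% + 0.1106 × 5.8004% + 0.1430 × 2.6286% + 0.3031 × 2.0153% = 4.6387%.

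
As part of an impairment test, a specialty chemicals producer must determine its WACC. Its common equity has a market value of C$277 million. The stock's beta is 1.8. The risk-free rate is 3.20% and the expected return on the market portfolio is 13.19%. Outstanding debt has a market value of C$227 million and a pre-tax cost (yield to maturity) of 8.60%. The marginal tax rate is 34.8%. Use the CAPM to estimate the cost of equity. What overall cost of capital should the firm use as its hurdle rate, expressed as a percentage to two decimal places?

Market risk premium = 13.19% − 3.2% = 9.99%.
Cost of equity via CAPM: Re = 3.2% + 1.8 × 9.99% = 21.1820%.
Total capital V = 277 + 227 = 504.
Equity: weight = 277/504 = 0.5496; cost = 21.182%.
Debt: weight = 227/504 = 0.4504; after-tax cost = 8.6% × (1 − 34.8%) = 5.6072%.
WACC = 0.5496 × 21.1820% + 0.4504 × 5.6072% = 14.1672%.

14.17%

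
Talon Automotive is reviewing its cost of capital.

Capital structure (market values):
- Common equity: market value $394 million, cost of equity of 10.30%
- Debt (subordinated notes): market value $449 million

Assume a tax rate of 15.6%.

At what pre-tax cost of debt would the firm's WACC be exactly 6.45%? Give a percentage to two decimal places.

3.64%

Total capital V = 394 + 449 = 843.
Equity weight = 394/843 = 0.4674.
Subordinated notes weight = 449/843 = 0.5326.
Equity contribution = 0.4674 × 10.3% = 4.8140%.
Remaining for debt = 6.45% − 4.8140% = 1.6360%.
Rd × (1 − 15.6%) × 0.5326 = 1.6360%  ⇒  Rd = 3.6393%.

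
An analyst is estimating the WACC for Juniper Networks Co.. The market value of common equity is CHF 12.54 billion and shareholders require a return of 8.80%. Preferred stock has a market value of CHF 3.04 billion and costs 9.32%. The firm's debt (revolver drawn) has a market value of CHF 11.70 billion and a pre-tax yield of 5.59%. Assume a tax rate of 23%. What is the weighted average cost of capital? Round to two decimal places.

Total capital V = 12.54 + 3.04 + 11.7 = 27.28.
Equity: weight = 12.54/27.28 = 0.4597; cost = 8.8%.
Preferred: weight = 3.04/27.28 = 0.1114; cost = 9.32%.
Revolver drawn: weight = 11.7/27.28 = 0.4289; after-tax cost = 5.59% × (1 − 23%) = 4.3043%.
WACC = 0.4597 × 8.8000% + 0.1114 × 9.3200% + 0.4289 × 4.3043% = 6.9298%.

6.93%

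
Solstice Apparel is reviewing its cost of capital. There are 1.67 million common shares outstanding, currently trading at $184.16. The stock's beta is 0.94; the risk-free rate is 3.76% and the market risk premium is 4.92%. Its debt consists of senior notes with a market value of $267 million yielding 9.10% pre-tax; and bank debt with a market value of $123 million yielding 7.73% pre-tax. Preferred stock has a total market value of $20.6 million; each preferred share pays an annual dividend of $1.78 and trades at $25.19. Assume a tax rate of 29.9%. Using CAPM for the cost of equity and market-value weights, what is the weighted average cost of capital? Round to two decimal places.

Cost of equity via CAPM: Re = 3.76% + 0.94 × 4.92% = 8.3848%.
Cost of preferred: Rp = 1.78 / 25.19 = 7.0663%.
Market value of equity E = 184.16 × 1.67m = 307.5472m.
Total capital V = 307.5472 + 20.6 + 267 + 123 = 718.1472.
Equity: weight = 307.5472/718.1472 = 0.4283; cost = 8.3848%.
Preferred: weight = 20.6/718.1472 = 0.0287; cost = 7.0663%.
Senior notes: weight = 267/718.1472 = 0.3718; after-tax cost = 9.1% × (1 − 29.9%) = 6.3791%.
Bank debt: weight = 123/718.1472 = 0.1713; after-tax cost = 7.73% × (1 − 29.9%) = 5.4187%.
WACC = 0.4283 × 8.3848% + 0.0287 × 7.0663% + 0.3718 × 6.3791% + 0.1713 × 5.4187% = 7.0933%.

7.09%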